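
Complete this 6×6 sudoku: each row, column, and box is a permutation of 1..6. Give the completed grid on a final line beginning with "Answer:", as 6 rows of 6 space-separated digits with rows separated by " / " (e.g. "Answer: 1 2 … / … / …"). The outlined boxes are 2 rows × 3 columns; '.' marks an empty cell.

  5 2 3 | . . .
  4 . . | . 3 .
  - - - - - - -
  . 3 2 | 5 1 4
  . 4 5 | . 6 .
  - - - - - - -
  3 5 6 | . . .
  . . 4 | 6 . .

Step 1. [r6c6∈{1,2,3,5}] across row 6, 3 lands solely at r6c6, so r6c6=3.
Step 2. [r4c6∈{2}] only 2 remains possible at r4c6 ⇒ r4c6=2.
Step 3. [r2c3∈{1}] r2c3 has the single candidate 1, so r2c3=1.
Step 4. [r6c1∈{1,2}] r6c1 is the only open cell in col 1 admitting 2 ⇒ r6c1=2.
Step 5. [r1c5∈{4}] only 4 remains possible at r1c5, so r1c5=4.
Step 6. [r1c6∈{1,6}] r1c6 is the only open cell in row 1 admitting 6, so r1c6=6.
Step 7. [r5c4∈{1,2,4}] row 5 places 4 nowhere but r5c4. So r5c4=4.
Step 8. [r3c1∈{6}] only 6 remains possible at r3c1, so r3c1=6.
Step 9. [r4c4∈{3}] nothing but 3 survives at r4c4, so r4c4=3.
Step 10. [r2c2∈{6}] r2c2's peers cover all but 6. So r2c2=6.
Step 11. [r1c4∈{1}] r1c4 is down to just 1, so r1c4=1.
Step 12. [r2c6∈{5}] r2c6 has the single candidate 5. So r2c6=5.
Step 13. [r2c4∈{2}] r2c4's peers cover all but 2. So r2c4=2.
Step 14. [r6c5∈{5}] r6c5 is down to just 5. So r6c5=5.
Step 15. [r5c6∈{1}] only 1 remains possible at r5c6, so r5c6=1.
Step 16. [r5c5∈{2}] r5c5's peers cover all but 2, so r5c5=2.
Step 17. [r4c1∈{1}] nothing but 1 survives at r4c1, so r4c1=1.
Step 18. [r6c2∈{1}] nothing but 1 survives at r6c2. So r6c2=1.

Answer: 5 2 3 1 4 6 / 4 6 1 2 3 5 / 6 3 2 5 1 4 / 1 4 5 3 6 2 / 3 5 6 4 2 1 / 2 1 4 6 5 3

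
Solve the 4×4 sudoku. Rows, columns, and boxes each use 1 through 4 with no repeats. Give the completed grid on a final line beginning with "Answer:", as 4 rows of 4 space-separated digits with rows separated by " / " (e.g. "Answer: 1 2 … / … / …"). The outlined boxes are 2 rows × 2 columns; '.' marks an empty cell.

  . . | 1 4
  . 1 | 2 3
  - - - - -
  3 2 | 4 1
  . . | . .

Step 1. [r4c1∈{1,4}] in row 4, 1 fits only at r4c1. So r4c1=1.
Step 2. [r4c4∈{2}] r4c4 is down to just 2. So r4c4=2.
Step 3. [r4c2∈{4}] r4c2 is down to just 4 ⇒ r4c2=4.
Step 4. [r1c1∈{2}] nothing but 2 survives at r1c1 ⇒ r1c1=2.
Step 5. [r4c3∈{3}] only 3 remains possible at r4c3. So r4c3=3.
Step 6. [r2c1∈{4}] nothing but 4 survives at r2c1 ⇒ r2c1=4.
Step 7. [r1c2∈{3}] r1c2 has the single candidate 3, so r1c2=3.

Answer: 2 3 1 4 / 4 1 2 3 / 3 2 4 1 / 1 4 3 2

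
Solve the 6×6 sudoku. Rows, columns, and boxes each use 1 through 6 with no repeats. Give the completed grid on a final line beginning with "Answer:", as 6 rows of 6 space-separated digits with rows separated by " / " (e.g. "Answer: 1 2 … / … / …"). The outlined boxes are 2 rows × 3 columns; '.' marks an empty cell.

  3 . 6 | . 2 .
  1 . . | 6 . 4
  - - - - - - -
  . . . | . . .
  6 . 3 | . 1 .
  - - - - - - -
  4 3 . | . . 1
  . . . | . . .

Step 1. [r3c3∈{1,2,4,5}] col 3 places 4 nowhere but r3c3, so r3c3=4.
Step 2. [r1c6∈{5}] r1c6 is down to just 5 ⇒ r1c6=5.
Step 3. [r6c2∈{1,2,5,6}] 6 has one home in col 2: r6c2, so r6c2=6.
Step 4. [r4c6∈{2}] nothing but 2 survives at r4c6 ⇒ r4c6=2.
Step 5. [r4c2∈{5}] only 5 remains possible at r4c2. So r4c2=5.
Step 6. [r6c1∈{2,5}] 5 has one home in col 1: r6c1. So r6c1=5.
Step 7. [r6c6∈{3}] r6c6 has the single candidate 3, so r6c6=3.
Step 8. [r5c3∈{2}] nothing but 2 survives at r5c3, so r5c3=2.
Step 9. [r5c5∈{5,6}] row 5 places 6 nowhere but r5c5. So r5c5=6.
Step 10. [r3c4∈{3,5}] r3c4 is the only open cell in col 4 admitting 3. So r3c4=3.
Step 11. [r3c1∈{2}] r3c1's peers cover all but 2, so r3c1=2.
Step 12. [r4c4∈{4}] r4c4 has the single candidate 4, so r4c4=4.
Step 13. [r2c3∈{5}] nothing but 5 survives at r2c3 ⇒ r2c3=5.
Step 14. [r6c3∈{1}] r6c3 has the single candidate 1 ⇒ r6c3=1.
Step 15. [r6c4∈{2}] r6c4 is down to just 2, so r6c4=2.
Step 16. [r2c2∈{2}] only 2 remains possible at r2c2, so r2c2=2.
Step 17. [r2c5∈{3}] r2c5's peers cover all but 3, so r2c5=3.
Step 18. [r1c2∈{4}] only 4 remains possible at r1c2. So r1c2=4.
Step 19. [r3c5∈{5}] r3c5 has the single candidate 5, so r3c5=5.
Step 20. [r3c2∈{1}] only 1 remains possible at r3c2, so r3c2=1.
Step 21. [r3c6∈{6}] r3c6 has the single candidate 6. So r3c6=6.
Step 22. [r1c4∈{1}] r1c4's peers cover all but 1. So r1c4=1.
Step 23. [r6c5∈{4}] r6c5's peers cover all but 4. So r6c5=4.
Step 24. [r5c4∈{5}] r5c4 has the single candidate 5 ⇒ r5c4=5.

Answer: 3 4 6 1 2 5 / 1 2 5 6 3 4 / 2 1 4 3 5 6 / 6 5 3 4 1 2 / 4 3 2 5 6 1 / 5 6 1 2 4 3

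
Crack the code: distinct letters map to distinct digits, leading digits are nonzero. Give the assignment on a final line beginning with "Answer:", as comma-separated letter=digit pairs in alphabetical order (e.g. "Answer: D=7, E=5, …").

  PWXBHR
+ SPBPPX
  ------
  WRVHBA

Step 1. [col 1: R + X ≡ A (mod 10)] no forcing yet in column 1 (carry-in 0); X=3 is free and consistent — try it ⇒ X=3.
Step 2. [col 1: R + X ≡ A (mod 10)] R=4 is one option consistent with column 1 (R + X ≡ A (mod 10), carry-in 0) — take it, so R=4.
Step 3. [col 1: R + X ≡ A (mod 10)] column 1 reads R+X+carry(0)=A with R=4, X=3; with digits 3,4 already taken and all letters distinct, the only value for A is 7 ⇒ A=7.
Step 4. [col 2: H + P ≡ B (mod 10)] P=5 is one option consistent with column 2 (H + P ≡ B (mod 10), carry-in 0) — take it ⇒ P=5.
Step 5. [col 2: H + P ≡ B (mod 10)] no forcing yet in column 2 (carry-in 0); B=6 is free and consistent — try it ⇒ B=6.
Step 6. [col 2: H + P ≡ B (mod 10)] from column 2 (P=5, B=6, carry-in 0, digits 3,4,5,6,7 already taken and all letters distinct): H must equal 1, so H=1.
Step 7. [col 4: X + B ≡ V (mod 10)] from column 4 (X=3, B=6, carry-in 1, digits 1,3,4,5,6,7 already taken and all letters distinct): V must equal 0. So V=0.
Step 8. [col 5: W + P ≡ R (mod 10)] column 5 reads W+P+carry(1)=R with P=5, R=4; with digits 0,1,3,4,5,6,7 already taken and all letters distinct, the only value for W is 8. So W=8.
Step 9. [col 6: P + S ≡ W (mod 10)] column 6 reads P+S+carry(1)=W with P=5, W=8; with digits 0,1,3,4,5,6,7,8 already taken and all letters distinct, the only value for S is 2, so S=2.

Answer: A=7, B=6, H=1, P=5, R=4, S=2, V=0, W=8, X=3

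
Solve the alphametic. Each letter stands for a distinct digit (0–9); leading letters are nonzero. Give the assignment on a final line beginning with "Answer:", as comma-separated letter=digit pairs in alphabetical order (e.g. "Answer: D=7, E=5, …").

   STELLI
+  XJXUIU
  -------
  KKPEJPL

Step 1. [col 1: I + U ≡ L (mod 10)] several values work for I in column 1 (I + U ≡ L (mod 10), carry-in 0); try I=8, so I=8.
Step 2. [col 1: I + U ≡ L (mod 10)] column 1 (I + U ≡ L (mod 10), carry-in 0) doesn't pin U yet; pick U=7 and continue. So U=7.
Step 3. [col 1: I + U ≡ L (mod 10)] column 1 reads I+U+carry(0)=L with I=8, U=7; with digits 7,8 already taken and all letters distinct, the only value for L is 5, so L=5.
Step 4. [K] the sum has 7 digits but both addends have 6; that extra leading digit K is the final carry, namely 1 ⇒ K=1.
Step 5. [col 2: L + I ≡ P (mod 10)] in column 2 we have L+I≡P with carry-in 1; given L=5, I=8 and digits 1,5,7,8 already taken and all letters distinct, that pins P to 4 ⇒ P=4.
Step 6. [col 3: L + U ≡ J (mod 10)] column 3 reads L+U+carry(1)=J with L=5, U=7; with digits 1,4,5,7,8 already taken and all letters distinct, the only value for J is 3, so J=3.
Step 7. [col 4: E + X ≡ E (mod 10)] from column 4 (nothing yet, carry-in 1, digits 1,3,4,5,7,8 already taken and all letters distinct): X must equal 9, so X=9.
Step 8. [col 4: E + X ≡ E (mod 10)] no forcing yet in column 4 (carry-in 1); E=6 is free and consistent — try it. So E=6.
Step 9. [col 5: T + J ≡ P (mod 10)] in column 5 we have T+J≡P with carry-in 1; given J=3, P=4 and digits 1,3,4,5,6,7,8,9 already taken and all letters distinct, that pins T to 0, so T=0.
Step 10. [col 6: S + X ≡ K (mod 10)] column 6 reads S+X+carry(0)=K with X=9, K=1; with digits 0,1,3,4,5,6,7,8,9 already taken and all letters distinct, the only value for S is 2. So S=2.

Answer: E=6, I=8, J=3, K=1, L=5, P=4, S=2, T=0, U=7, X=9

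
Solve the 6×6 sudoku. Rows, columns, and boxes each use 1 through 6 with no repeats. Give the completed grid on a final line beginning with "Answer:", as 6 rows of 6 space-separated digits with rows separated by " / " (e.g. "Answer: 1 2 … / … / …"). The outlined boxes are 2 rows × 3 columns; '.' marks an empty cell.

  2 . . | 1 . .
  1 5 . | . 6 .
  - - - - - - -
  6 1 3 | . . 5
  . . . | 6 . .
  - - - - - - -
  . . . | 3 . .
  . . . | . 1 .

Step 1. [r2c3∈{4}] r2c3 has the single candidate 4. So r2c3=4.
Step 2. [r6c4∈{2,4,5}] r6c4 is the only open cell in col 4 admitting 5 ⇒ r6c4=5.
Step 3. [r2c6∈{2,3}] across row 2, 3 lands solely at r2c6 ⇒ r2c6=3.
Step 4. [r1c6∈{4}] r1c6 is down to just 4 ⇒ r1c6=4.
Step 5. [r5c5∈{2,4}] box 6 places 4 nowhere but r5c5, so r5c5=4.
Step 6. [r3c5∈{2}] r3c5 is down to just 2 ⇒ r3c5=2.
Step 7. [r1c3∈{6}] nothing but 6 survives at r1c3, so r1c3=6.
Step 8. [r6c3∈{2}] r6c3 has the single candidate 2, so r6c3=2.
Step 9. [r5c2∈{6}] r5c2 is down to just 6 ⇒ r5c2=6.
Step 10. [r5c1∈{5}] r5c1 has the single candidate 5, so r5c1=5.
Step 11. [r4c1∈{4}] r4c1 has the single candidate 4 ⇒ r4c1=4.
Step 12. [r6c2∈{3,4}] 4 has one home in row 6: r6c2, so r6c2=4.
Step 13. [r6c1∈{3}] only 3 remains possible at r6c1. So r6c1=3.
Step 14. [r1c2∈{3}] r1c2's peers cover all but 3, so r1c2=3.
Step 15. [r4c2∈{2}] r4c2 has the single candidate 2. So r4c2=2.
Step 16. [r4c6∈{1}] only 1 remains possible at r4c6, so r4c6=1.
Step 17. [r6c6∈{6}] nothing but 6 survives at r6c6. So r6c6=6.
Step 18. [r4c3∈{5}] r4c3's peers cover all but 5. So r4c3=5.
Step 19. [r1c5∈{5}] r1c5 has the single candidate 5 ⇒ r1c5=5.
Step 20. [r4c5∈{3}] r4c5 is down to just 3. So r4c5=3.
Step 21. [r3c4∈{4}] only 4 remains possible at r3c4, so r3c4=4.
Step 22. [r5c3∈{1}] r5c3 has the single candidate 1 ⇒ r5c3=1.
Step 23. [r5c6∈{2}] r5c6 is down to just 2. So r5c6=2.
Step 24. [r2c4∈{2}] r2c4's peers cover all but 2, so r2c4=2.

Answer: 2 3 6 1 5 4 / 1 5 4 2 6 3 / 6 1 3 4 2 5 / 4 2 5 6 3 1 / 5 6 1 3 4 2 / 3 4 2 5 1 6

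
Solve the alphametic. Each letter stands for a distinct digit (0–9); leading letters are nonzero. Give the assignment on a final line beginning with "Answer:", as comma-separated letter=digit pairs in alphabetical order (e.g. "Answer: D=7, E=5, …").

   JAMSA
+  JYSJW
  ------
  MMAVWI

Step 1. [col 1: A + W ≡ I (mod 10)] column 1 (A + W ≡ I (mod 10), carry-in 0) doesn't pin W yet; pick W=3 and continue. So W=3.
Step 2. [col 1: A + W ≡ I (mod 10)] column 1 (A + W ≡ I (mod 10), carry-in 0) doesn't pin I yet; pick I=7 and continue, so I=7.
Step 3. [M] the sum has 6 digits but both addends have 5; that extra leading digit M is the final carry, namely 1, so M=1.
Step 4. [col 1: A + W ≡ I (mod 10)] in column 1 we have A+W≡I with carry-in 0; given W=3, I=7 and digits 1,3,7 already taken and all letters distinct, that pins A to 4 ⇒ A=4.
Step 5. [col 2: S + J ≡ W (mod 10)] J=5 is one option consistent with column 2 (S + J ≡ W (mod 10), carry-in 0) — take it. So J=5.
Step 6. [col 2: S + J ≡ W (mod 10)] column 2 reads S+J+carry(0)=W with J=5, W=3; with digits 1,3,4,5,7 already taken and all letters distinct, the only value for S is 8, so S=8.
Step 7. [col 3: M + S ≡ V (mod 10)] from column 3 (M=1, S=8, carry-in 1, digits 1,3,4,5,7,8 already taken and all letters distinct): V must equal 0 ⇒ V=0.
Step 8. [col 4: A + Y ≡ A (mod 10)] in column 4 we have A+Y≡A with carry-in 1; given A=4 and digits 0,1,3,4,5,7,8 already taken and all letters distinct, that pins Y to 9 ⇒ Y=9.

Answer: A=4, I=7, J=5, M=1, S=8, V=0, W=3, Y=9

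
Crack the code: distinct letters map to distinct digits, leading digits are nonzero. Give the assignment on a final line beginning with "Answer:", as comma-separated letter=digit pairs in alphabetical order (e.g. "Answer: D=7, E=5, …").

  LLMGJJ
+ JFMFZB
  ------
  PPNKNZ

Step 1. [col 1: J + B ≡ Z (mod 10)] no forcing yet in column 1 (carry-in 0); J=2 is free and consistent — try it. So J=2.
Step 2. [col 1: J + B ≡ Z (mod 10)] B=3 is one option consistent with column 1 (J + B ≡ Z (mod 10), carry-in 0) — take it. So B=3.
Step 3. [col 1: J + B ≡ Z (mod 10)] column 1 reads J+B+carry(0)=Z with J=2, B=3; with digits 2,3 already taken and all letters distinct, the only value for Z is 5. So Z=5.
Step 4. [col 2: J + Z ≡ N (mod 10)] column 2: given J=2, Z=5, carry-in 0, and digits 2,3,5 already taken and all letters distinct, J+Z≡N (mod 10) forces N=7. So N=7.
Step 5. [col 3: G + F ≡ K (mod 10)] several values work for F in column 3 (G + F ≡ K (mod 10), carry-in 0); try F=1, so F=1.
Step 6. [col 3: G + F ≡ K (mod 10)] no forcing yet in column 3 (carry-in 0); K=0 is free and consistent — try it ⇒ K=0.
Step 7. [col 3: G + F ≡ K (mod 10)] in column 3 we have G+F≡K with carry-in 0; given F=1, K=0 and digits 0,1,2,3,5,7 already taken and all letters distinct, that pins G to 9. So G=9.
Step 8. [col 4: M + M ≡ N (mod 10)] in column 4 we have M+M≡N with carry-in 1; given N=7 and digits 0,1,2,3,5,7,9 already taken and all letters distinct, that pins M to 8 ⇒ M=8.
Step 9. [col 5: L + F ≡ P (mod 10)] column 5: given F=1, carry-in 1, and digits 0,1,2,3,5,7,8,9 already taken and all letters distinct, L+F≡P (mod 10) forces L=4 ⇒ L=4.
Step 10. [col 5: L + F ≡ P (mod 10)] from column 5 (L=4, F=1, carry-in 1, digits 0,1,2,3,4,5,7,8,9 already taken and all letters distinct): P must equal 6, so P=6.

Answer: B=3, F=1, G=9, J=2, K=0, L=4, M=8, N=7, P=6, Z=5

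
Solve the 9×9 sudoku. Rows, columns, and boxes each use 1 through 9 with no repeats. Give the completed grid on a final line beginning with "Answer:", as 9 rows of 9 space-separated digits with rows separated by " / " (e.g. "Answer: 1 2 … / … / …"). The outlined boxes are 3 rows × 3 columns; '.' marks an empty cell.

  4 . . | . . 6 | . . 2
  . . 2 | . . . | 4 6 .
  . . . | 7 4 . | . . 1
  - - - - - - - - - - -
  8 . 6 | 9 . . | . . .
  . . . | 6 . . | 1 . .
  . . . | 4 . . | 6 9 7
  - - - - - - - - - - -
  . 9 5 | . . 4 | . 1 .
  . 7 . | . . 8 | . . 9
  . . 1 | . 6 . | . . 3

Step 1. [r6c3∈{3}] nothing but 3 survives at r6c3. So r6c3=3.
Step 2. [r9c1∈{2}] only 2 remains possible at r9c1. So r9c1=2.
Step 3. [r9c4∈{5}] r9c4's peers cover all but 5. So r9c4=5.
Step 4. [r2c1∈{1,3,5,7,9}] across row 2, 7 lands solely at r2c1. So r2c1=7.
Step 5. [r9c2∈{4,8}] across box 7, 8 lands solely at r9c2. So r9c2=8.
Step 6. [r3c6∈{2,3,5,9}] row 3 places 2 nowhere but r3c6 ⇒ r3c6=2.
Step 7. [r6c5∈{1,2,5,8}] row 6 places 8 nowhere but r6c5. So r6c5=8.
Step 8. [r6c2∈{1,2,5}] 2 has one home in row 6: r6c2, so r6c2=2.
Step 9. [r9c8∈{4,7}] 4 has one home in row 9: r9c8, so r9c8=4.
Step 10. [r5c3∈{4,7,9}] across col 3, 7 lands solely at r5c3. So r5c3=7.
Step 11. [r1c8∈{3,5,7,8}] across col 8, 7 lands solely at r1c8 ⇒ r1c8=7.
Step 12. [r6c1∈{1,5}] 1 has one home in col 1: r6c1, so r6c1=1.
Step 13. [r6c6∈{5}] r6c6 is down to just 5. So r6c6=5.
Step 14. [r5c6∈{3}] r5c6 is down to just 3 ⇒ r5c6=3.
Step 15. [r5c5∈{2}] only 2 remains possible at r5c5, so r5c5=2.
Step 16. [r3c2∈{3,5,6}] col 2 places 6 nowhere but r3c2, so r3c2=6.
Step 17. [r9c6∈{7,9}] across row 9, 9 lands solely at r9c6. So r9c6=9.
Step 18. [r2c6∈{1}] nothing but 1 survives at r2c6 ⇒ r2c6=1.
Step 19. [r8c4∈{1,2,3}] r8c4 is the only open cell in col 4 admitting 1, so r8c4=1.
Step 20. [r8c5∈{3}] r8c5 is down to just 3, so r8c5=3.
Step 21. [r2c5∈{5,9}] 9 has one home in row 2: r2c5 ⇒ r2c5=9.
Step 22. [r7c1∈{3,6}] 3 has one home in row 7: r7c1. So r7c1=3.
Step 23. [r1c2∈{1,3,5}] 1 has one home in row 1: r1c2. So r1c2=1.
Step 24. [r7c5∈{7}] only 7 remains possible at r7c5, so r7c5=7.
Step 25. [r5c1∈{5,9}] across row 5, 9 lands solely at r5c1. So r5c1=9.
Step 26. [r3c1∈{5}] only 5 remains possible at r3c1. So r3c1=5.
Step 27. [r2c9∈{5,8}] row 2 places 5 nowhere but r2c9 ⇒ r2c9=5.
Step 28. [r2c4∈{3,8}] 8 has one home in row 2: r2c4, so r2c4=8.
Step 29. [r4c9∈{4}] r4c9's peers cover all but 4 ⇒ r4c9=4.
Step 30. [r4c2∈{5}] r4c2 is down to just 5 ⇒ r4c2=5.
Step 31. [r5c9∈{8}] only 8 remains possible at r5c9, so r5c9=8.
Step 32. [r3c8∈{3,8}] across col 8, 8 lands solely at r3c8 ⇒ r3c8=8.
Step 33. [r3c7∈{3,9}] 3 has one home in row 3: r3c7. So r3c7=3.
Step 34. [r4c7∈{2}] r4c7 is down to just 2. So r4c7=2.
Step 35. [r1c7∈{9}] only 9 remains possible at r1c7. So r1c7=9.
Step 36. [r8c8∈{2,5}] r8c8 is the only open cell in row 8 admitting 2 ⇒ r8c8=2.
Step 37. [r5c2∈{4}] r5c2 is down to just 4 ⇒ r5c2=4.
Step 38. [r7c7∈{8}] r7c7's peers cover all but 8. So r7c7=8.
Step 39. [r4c6∈{7}] nothing but 7 survives at r4c6, so r4c6=7.
Step 40. [r1c4∈{3}] only 3 remains possible at r1c4, so r1c4=3.
Step 41. [r1c5∈{5}] r1c5's peers cover all but 5, so r1c5=5.
Step 42. [r4c8∈{3}] nothing but 3 survives at r4c8, so r4c8=3.
Step 43. [r7c4∈{2}] r7c4's peers cover all but 2 ⇒ r7c4=2.
Step 44. [r9c7∈{7}] r9c7 has the single candidate 7 ⇒ r9c7=7.
Step 45. [r8c1∈{6}] nothing but 6 survives at r8c1, so r8c1=6.
Step 46. [r3c3∈{9}] r3c3 has the single candidate 9. So r3c3=9.
Step 47. [r5c8∈{5}] r5c8 is down to just 5 ⇒ r5c8=5.
Step 48. [r4c5∈{1}] r4c5 has the single candidate 1. So r4c5=1.
Step 49. [r8c7∈{5}] nothing but 5 survives at r8c7. So r8c7=5.
Step 50. [r8c3∈{4}] r8c3 has the single candidate 4, so r8c3=4.
Step 51. [r2c2∈{3}] only 3 remains possible at r2c2. So r2c2=3.
Step 52. [r7c9∈{6}] only 6 remains possible at r7c9. So r7c9=6.
Step 53. [r1c3∈{8}] r1c3's peers cover all but 8. So r1c3=8.

Answer: 4 1 8 3 5 6 9 7 2 / 7 3 2 8 9 1 4 6 5 / 5 6 9 7 4 2 3 8 1 / 8 5 6 9 1 7 2 3 4 / 9 4 7 6 2 3 1 5 8 / 1 2 3 4 8 5 6 9 7 / 3 9 5 2 7 4 8 1 6 / 6 7 4 1 3 8 5 2 9 / 2 8 1 5 6 9 7 4 3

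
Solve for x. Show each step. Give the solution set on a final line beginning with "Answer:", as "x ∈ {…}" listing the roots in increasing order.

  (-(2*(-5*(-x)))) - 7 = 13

Step 1. [(-(2*(-5*(-x)))) - 7 = 13] 7 comes off first (add 7) ⇒ sub: -(2*(-5*(-x))) = 20.
Step 2. [-(2*(-5*(-x))) = 20] flip signs both sides ⇒ neg: 2*(-5*(-x)) = -20.
Step 3. [2*(-5*(-x)) = -20] divide by the outer 2, so div: -5*(-x) = -10.
Step 4. [-5*(-x) = -10] -5 out front; divide by -5, so div: -x = 2.
Step 5. [-x = 2] LHS negated; negate both sides. So neg: x = -2.

Answer: x ∈ {-2}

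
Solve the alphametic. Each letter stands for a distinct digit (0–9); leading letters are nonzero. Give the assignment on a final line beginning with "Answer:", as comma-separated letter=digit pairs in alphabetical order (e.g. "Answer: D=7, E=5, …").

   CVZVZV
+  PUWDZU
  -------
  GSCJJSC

Step 1. [col 1: V + U ≡ C (mod 10)] several values work for C in column 1 (V + U ≡ C (mod 10), carry-in 0); try C=6. So C=6.
Step 2. [col 1: V + U ≡ C (mod 10)] no forcing yet in column 1 (carry-in 0); U=7 is free and consistent — try it, so U=7.
Step 3. [col 1: V + U ≡ C (mod 10)] column 1 reads V+U+carry(0)=C with U=7, C=6; with digits 6,7 already taken and all letters distinct, the only value for V is 9 ⇒ V=9.
Step 4. [col 2: Z + Z ≡ S (mod 10)] column 2 (Z + Z ≡ S (mod 10), carry-in 1) doesn't pin S yet; pick S=5 and continue, so S=5.
Step 5. [col 2: Z + Z ≡ S (mod 10)] column 2: given S=5, carry-in 1, and digits 5,6,7,9 already taken and all letters distinct, Z+Z≡S (mod 10) forces Z=2 ⇒ Z=2.
Step 6. [col 3: V + D ≡ J (mod 10)] column 3 (V + D ≡ J (mod 10), carry-in 0) doesn't pin D yet; pick D=4 and continue, so D=4.
Step 7. [col 3: V + D ≡ J (mod 10)] from column 3 (V=9, D=4, carry-in 0, digits 2,4,5,6,7,9 already taken and all letters distinct): J must equal 3, so J=3.
Step 8. [G] adding two 6-digit numbers gives at most 6+1 digits, and here it does — G is that final carry and must be 1, so G=1.
Step 9. [col 4: Z + W ≡ J (mod 10)] column 4 reads Z+W+carry(1)=J with Z=2, J=3; with digits 1,2,3,4,5,6,7,9 already taken and all letters distinct, the only value for W is 0. So W=0.
Step 10. [col 6: C + P ≡ S (mod 10)] column 6: given C=6, S=5, carry-in 1, and digits 0,1,2,3,4,5,6,7,9 already taken and all letters distinct, C+P≡S (mod 10) forces P=8, so P=8.

Answer: C=6, D=4, G=1, J=3, P=8, S=5, U=7, V=9, W=0, Z=2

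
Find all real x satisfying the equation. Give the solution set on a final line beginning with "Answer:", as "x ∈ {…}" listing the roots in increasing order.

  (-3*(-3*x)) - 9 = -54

Step 1. [(-3*(-3*x)) - 9 = -54] -3 divides every term; factor it out, so factor: (-3*x) + 3 = 18.
Step 2. [(-3*x) + 3 = 18] subtract 3: x sits inside (… + 3) ⇒ sub: -3*x = 15.
Step 3. [-3*x = 15] divide by the outer -3, so div: x = -5.

Answer: x ∈ {-5}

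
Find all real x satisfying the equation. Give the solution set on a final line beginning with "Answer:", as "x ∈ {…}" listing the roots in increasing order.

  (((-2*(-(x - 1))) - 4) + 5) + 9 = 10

Step 1. [(((-2*(-(x - 1))) - 4) + 5) + 9 = 10] +9 is outermost — subtract 9 both sides ⇒ sub: ((-2*(-(x - 1))) - 4) + 5 = 1.
Step 2. [((-2*(-(x - 1))) - 4) + 5 = 1] +5 is outermost — subtract 5 both sides ⇒ sub: (-2*(-(x - 1))) - 4 = -4.
Step 3. [(-2*(-(x - 1))) - 4 = -4] the outer -4 inverts by adding 4. So sub: -2*(-(x - 1)) = 0.
Step 4. [-2*(-(x - 1)) = 0] -2 out front; divide by -2. So div: -(x - 1) = 0.
Step 5. [-(x - 1) = 0] flip signs both sides. So neg: x - 1 = 0.
Step 6. [x - 1 = 0] the outer -1 inverts by adding 1. So sub: x = 1.

Answer: x ∈ {1}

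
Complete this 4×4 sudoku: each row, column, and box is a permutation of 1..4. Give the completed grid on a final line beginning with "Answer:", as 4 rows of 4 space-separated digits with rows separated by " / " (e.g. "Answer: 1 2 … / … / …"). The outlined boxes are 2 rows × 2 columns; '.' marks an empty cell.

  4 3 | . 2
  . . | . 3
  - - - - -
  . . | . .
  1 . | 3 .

Step 1. [r3c3∈{1,2,4}] col 3 places 2 nowhere but r3c3. So r3c3=2.
Step 2. [r4c4∈{4}] nothing but 4 survives at r4c4 ⇒ r4c4=4.
Step 3. [r2c2∈{1,2}] in col 2, 1 fits only at r2c2 ⇒ r2c2=1.
Step 4. [r3c4∈{1}] r3c4's peers cover all but 1, so r3c4=1.
Step 5. [r2c3∈{4}] nothing but 4 survives at r2c3 ⇒ r2c3=4.
Step 6. [r2c1∈{2}] r2c1's peers cover all but 2 ⇒ r2c1=2.
Step 7. [r3c2∈{4}] only 4 remains possible at r3c2. So r3c2=4.
Step 8. [r3c1∈{3}] only 3 remains possible at r3c1 ⇒ r3c1=3.
Step 9. [r1c3∈{1}] r1c3 is down to just 1. So r1c3=1.
Step 10. [r4c2∈{2}] r4c2 is down to just 2. So r4c2=2.

Answer: 4 3 1 2 / 2 1 4 3 / 3 4 2 1 / 1 2 3 4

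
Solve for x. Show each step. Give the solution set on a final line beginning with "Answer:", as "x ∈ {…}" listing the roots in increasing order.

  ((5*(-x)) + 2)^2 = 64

Step 1. [((5*(-x)) + 2)^2 = 64] LHS squared, RHS 64 ≥ 0: apply √ (±) ⇒ sqrt: (5*(-x)) + 2 = 8 or -8.
Step 2. [(5*(-x)) + 2 = 8 or -8] the outer +2 inverts by subtracting 2, so sub: 5*(-x) = 6 or -10.
Step 3. [5*(-x) = 6 or -10] 5·(inner) — divide through by 5. So div: -x = 6/5 or -2.
Step 4. [-x = 6/5 or -2] LHS negated; negate both sides ⇒ neg: x = -6/5 or 2.

Answer: x ∈ {-6/5, 2}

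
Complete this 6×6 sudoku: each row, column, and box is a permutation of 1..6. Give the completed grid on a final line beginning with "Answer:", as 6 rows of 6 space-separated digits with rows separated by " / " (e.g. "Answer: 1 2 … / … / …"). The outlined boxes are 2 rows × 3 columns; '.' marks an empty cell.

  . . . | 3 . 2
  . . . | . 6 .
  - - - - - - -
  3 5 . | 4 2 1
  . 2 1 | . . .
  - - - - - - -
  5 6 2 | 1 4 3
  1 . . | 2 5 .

Step 1. [r2c6∈{4,5}] 4 has one home in col 6: r2c6. So r2c6=4.
Step 2. [r1c3∈{4,5,6}] in row 1, 5 fits only at r1c3. So r1c3=5.
Step 3. [r4c4∈{5,6}] col 4 places 6 nowhere but r4c4 ⇒ r4c4=6.
Step 4. [r2c3∈{3}] only 3 remains possible at r2c3. So r2c3=3.
Step 5. [r1c5∈{1}] r1c5 is down to just 1. So r1c5=1.
Step 6. [r1c2∈{4}] r1c2 is down to just 4, so r1c2=4.
Step 7. [r4c1∈{4}] nothing but 4 survives at r4c1. So r4c1=4.
Step 8. [r4c5∈{3}] r4c5 has the single candidate 3. So r4c5=3.
Step 9. [r3c3∈{6}] r3c3 has the single candidate 6 ⇒ r3c3=6.
Step 10. [r2c1∈{2}] r2c1 has the single candidate 2, so r2c1=2.
Step 11. [r1c1∈{6}] nothing but 6 survives at r1c1 ⇒ r1c1=6.
Step 12. [r6c2∈{3}] r6c2 has the single candidate 3, so r6c2=3.
Step 13. [r6c6∈{6}] r6c6's peers cover all but 6, so r6c6=6.
Step 14. [r4c6∈{5}] r4c6's peers cover all but 5. So r4c6=5.
Step 15. [r2c4∈{5}] only 5 remains possible at r2c4. So r2c4=5.
Step 16. [r2c2∈{1}] only 1 remains possible at r2c2, so r2c2=1.
Step 17. [r6c3∈{4}] nothing but 4 survives at r6c3. So r6c3=4.

Answer: 6 4 5 3 1 2 / 2 1 3 5 6 4 / 3 5 6 4 2 1 / 4 2 1 6 3 5 / 5 6 2 1 4 3 / 1 3 4 2 5 6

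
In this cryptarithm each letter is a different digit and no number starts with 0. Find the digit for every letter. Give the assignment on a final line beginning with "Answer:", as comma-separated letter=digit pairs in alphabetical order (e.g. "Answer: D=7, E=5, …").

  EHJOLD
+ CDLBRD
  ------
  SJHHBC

Step 1. [col 1: D + D ≡ C (mod 10)] no forcing yet in column 1 (carry-in 0); D=1 is free and consistent — try it ⇒ D=1.
Step 2. [col 1: D + D ≡ C (mod 10)] in column 1 we have D+D≡C with carry-in 0; given D=1 and digits 1 already taken and all letters distinct, that pins C to 2. So C=2.
Step 3. [col 2: L + R ≡ B (mod 10)] no forcing yet in column 2 (carry-in 0); B=3 is free and consistent — try it. So B=3.
Step 4. [col 2: L + R ≡ B (mod 10)] L=8 is one option consistent with column 2 (L + R ≡ B (mod 10), carry-in 0) — take it, so L=8.
Step 5. [col 2: L + R ≡ B (mod 10)] in column 2 we have L+R≡B with carry-in 0; given L=8, B=3 and digits 1,2,3,8 already taken and all letters distinct, that pins R to 5. So R=5.
Step 6. [col 3: O + B ≡ H (mod 10)] H=4 is one option consistent with column 3 (O + B ≡ H (mod 10), carry-in 1) — take it. So H=4.
Step 7. [col 3: O + B ≡ H (mod 10)] column 3: given B=3, H=4, carry-in 1, and digits 1,2,3,4,5,8 already taken and all letters distinct, O+B≡H (mod 10) forces O=0, so O=0.
Step 8. [col 4: J + L ≡ H (mod 10)] column 4: given L=8, H=4, carry-in 0, and digits 0,1,2,3,4,5,8 already taken and all letters distinct, J+L≡H (mod 10) forces J=6 ⇒ J=6.
Step 9. [col 6: E + C ≡ S (mod 10)] from column 6 (C=2, carry-in 0, digits 0,1,2,3,4,5,6,8 already taken and all letters distinct): S must equal 9 ⇒ S=9.
Step 10. [col 6: E + C ≡ S (mod 10)] from column 6 (C=2, S=9, carry-in 0, digits 0,1,2,3,4,5,6,8,9 already taken and all letters distinct): E must equal 7 ⇒ E=7.

Answer: B=3, C=2, D=1, E=7, H=4, J=6, L=8, O=0, R=5, S=9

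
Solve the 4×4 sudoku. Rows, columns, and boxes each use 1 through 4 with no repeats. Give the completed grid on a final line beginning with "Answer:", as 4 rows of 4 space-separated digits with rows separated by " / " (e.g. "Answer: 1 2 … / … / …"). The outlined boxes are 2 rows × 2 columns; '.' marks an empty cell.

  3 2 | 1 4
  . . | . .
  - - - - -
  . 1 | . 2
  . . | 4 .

Step 1. [r2c4∈{3}] r2c4 is down to just 3, so r2c4=3.
Step 2. [r2c2∈{4}] r2c2 has the single candidate 4 ⇒ r2c2=4.
Step 3. [r2c3∈{2}] r2c3 has the single candidate 2. So r2c3=2.
Step 4. [r3c1∈{4}] nothing but 4 survives at r3c1. So r3c1=4.
Step 5. [r4c2∈{3}] r4c2's peers cover all but 3, so r4c2=3.
Step 6. [r4c1∈{2}] r4c1 has the single candidate 2 ⇒ r4c1=2.
Step 7. [r2c1∈{1}] only 1 remains possible at r2c1. So r2c1=1.
Step 8. [r4c4∈{1}] only 1 remains possible at r4c4. So r4c4=1.
Step 9. [r3c3∈{3}] only 3 remains possible at r3c3. So r3c3=3.

Answer: 3 2 1 4 / 1 4 2 3 / 4 1 3 2 / 2 3 4 1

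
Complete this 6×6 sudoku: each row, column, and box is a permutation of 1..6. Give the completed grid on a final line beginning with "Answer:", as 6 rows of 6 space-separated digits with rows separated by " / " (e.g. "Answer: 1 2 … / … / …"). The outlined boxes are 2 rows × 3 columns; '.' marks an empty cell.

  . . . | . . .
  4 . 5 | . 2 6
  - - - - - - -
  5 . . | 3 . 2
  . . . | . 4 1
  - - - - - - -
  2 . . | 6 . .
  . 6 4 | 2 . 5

Step 1. [r2c2∈{1,3}] row 2 places 3 nowhere but r2c2. So r2c2=3.
Step 2. [r1c5∈{1,3,5}] across col 5, 5 lands solely at r1c5 ⇒ r1c5=5.
Step 3. [r1c4∈{1,4}] 4 has one home in col 4: r1c4. So r1c4=4.
Step 4. [r4c2∈{2}] r4c2 has the single candidate 2, so r4c2=2.
Step 5. [r1c2∈{1}] r1c2 is down to just 1. So r1c2=1.
Step 6. [r6c1∈{1,3}] r6c1 is the only open cell in col 1 admitting 1. So r6c1=1.
Step 7. [r5c3∈{3}] nothing but 3 survives at r5c3, so r5c3=3.
Step 8. [r4c3∈{6}] nothing but 6 survives at r4c3 ⇒ r4c3=6.
Step 9. [r1c1∈{6}] r1c1's peers cover all but 6. So r1c1=6.
Step 10. [r1c3∈{2}] only 2 remains possible at r1c3, so r1c3=2.
Step 11. [r6c5∈{3}] r6c5 is down to just 3, so r6c5=3.
Step 12. [r5c2∈{5}] r5c2 is down to just 5. So r5c2=5.
Step 13. [r4c4∈{5}] r4c4's peers cover all but 5, so r4c4=5.
Step 14. [r3c3∈{1}] r3c3 has the single candidate 1. So r3c3=1.
Step 15. [r3c5∈{6}] r3c5's peers cover all but 6 ⇒ r3c5=6.
Step 16. [r4c1∈{3}] r4c1's peers cover all but 3, so r4c1=3.
Step 17. [r2c4∈{1}] nothing but 1 survives at r2c4 ⇒ r2c4=1.
Step 18. [r5c5∈{1}] r5c5's peers cover all but 1. So r5c5=1.
Step 19. [r5c6∈{4}] r5c6's peers cover all but 4, so r5c6=4.
Step 20. [r1c6∈{3}] r1c6 is down to just 3, so r1c6=3.
Step 21. [r3c2∈{4}] nothing but 4 survives at r3c2. So r3c2=4.

Answer: 6 1 2 4 5 3 / 4 3 5 1 2 6 / 5 4 1 3 6 2 / 3 2 6 5 4 1 / 2 5 3 6 1 4 / 1 6 4 2 3 5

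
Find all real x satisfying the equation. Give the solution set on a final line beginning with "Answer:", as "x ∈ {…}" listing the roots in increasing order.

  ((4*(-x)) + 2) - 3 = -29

Step 1. [((4*(-x)) + 2) - 3 = -29] -3 is outermost — add 3 both sides, so sub: (4*(-x)) + 2 = -26.
Step 2. [(4*(-x)) + 2 = -26] +2 is outermost — subtract 2 both sides, so sub: 4*(-x) = -28.
Step 3. [4*(-x) = -28] 4 out front; divide by 4, so div: -x = -7.
Step 4. [-x = -7] flip signs both sides ⇒ neg: x = 7.

Answer: x ∈ {7}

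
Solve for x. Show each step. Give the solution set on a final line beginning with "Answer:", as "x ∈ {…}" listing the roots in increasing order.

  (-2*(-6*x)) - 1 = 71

Step 1. [(-2*(-6*x)) - 1 = 71] the outer -1 inverts by adding 1. So sub: -2*(-6*x) = 72.
Step 2. [-2*(-6*x) = 72] -2 out front; divide by -2. So div: -6*x = -36.
Step 3. [-6*x = -36] divide by the outer -6. So div: x = 6.

Answer: x ∈ {6}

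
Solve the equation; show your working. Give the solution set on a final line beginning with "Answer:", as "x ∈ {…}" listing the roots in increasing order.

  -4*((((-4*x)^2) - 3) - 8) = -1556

Step 1. [-4*((((-4*x)^2) - 3) - 8) = -1556] -4·(inner) — divide through by -4. So div: (((-4*x)^2) - 3) - 8 = 389.
Step 2. [(((-4*x)^2) - 3) - 8 = 389] -8 is outermost — add 8 both sides, so sub: ((-4*x)^2) - 3 = 397.
Step 3. [((-4*x)^2) - 3 = 397] the outer -3 inverts by adding 3. So sub: (-4*x)^2 = 400.
Step 4. [(-4*x)^2 = 400] 400 ≥ 0, LHS is (·)² — take ±√ ⇒ sqrt: -4*x = 20 or -20.
Step 5. [-4*x = 20 or -20] LHS = -4·(…); ÷-4 both sides ⇒ div: x = -5 or 5.

Answer: x ∈ {-5, 5}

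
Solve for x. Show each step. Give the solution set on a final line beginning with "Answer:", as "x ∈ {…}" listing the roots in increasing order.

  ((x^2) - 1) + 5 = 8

Step 1. [((x^2) - 1) + 5 = 8] 5 comes off first (subtract 5), so sub: (x^2) - 1 = 3.
Step 2. [(x^2) - 1 = 3] 1 comes off first (add 1). So sub: x^2 = 4.
Step 3. [x^2 = 4] √ both sides: 4 ≥ 0 gives two branches. So sqrt: x = 2 or -2.

Answer: x ∈ {-2, 2}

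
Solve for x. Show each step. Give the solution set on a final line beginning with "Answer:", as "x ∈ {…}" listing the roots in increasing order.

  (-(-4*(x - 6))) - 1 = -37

Step 1. [(-(-4*(x - 6))) - 1 = -37] the outer -1 inverts by adding 1 ⇒ sub: -(-4*(x - 6)) = -36.
Step 2. [-(-4*(x - 6)) = -36] leading − — multiply by −1, so neg: -4*(x - 6) = 36.
Step 3. [-4*(x - 6) = 36] leading coefficient -4: divide by -4, so div: x - 6 = -9.
Step 4. [x - 6 = -9] the outer -6 inverts by adding 6, so sub: x = -3.

Answer: x ∈ {-3}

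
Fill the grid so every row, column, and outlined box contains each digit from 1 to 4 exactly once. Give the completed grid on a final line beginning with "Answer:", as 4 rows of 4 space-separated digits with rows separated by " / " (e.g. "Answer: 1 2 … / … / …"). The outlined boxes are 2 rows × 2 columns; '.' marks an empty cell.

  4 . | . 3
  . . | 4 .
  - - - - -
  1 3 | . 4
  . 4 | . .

Step 1. [r3c3∈{2}] nothing but 2 survives at r3c3 ⇒ r3c3=2.
Step 2. [r1c3∈{1}] nothing but 1 survives at r1c3, so r1c3=1.
Step 3. [r2c4∈{2}] r2c4 has the single candidate 2 ⇒ r2c4=2.
Step 4. [r4c1∈{2}] nothing but 2 survives at r4c1. So r4c1=2.
Step 5. [r1c2∈{2}] r1c2 has the single candidate 2, so r1c2=2.
Step 6. [r4c3∈{3}] only 3 remains possible at r4c3. So r4c3=3.
Step 7. [r2c1∈{3}] nothing but 3 survives at r2c1. So r2c1=3.
Step 8. [r4c4∈{1}] r4c4's peers cover all but 1. So r4c4=1.
Step 9. [r2c2∈{1}] r2c2 has the single candidate 1, so r2c2=1.

Answer: 4 2 1 3 / 3 1 4 2 / 1 3 2 4 / 2 4 3 1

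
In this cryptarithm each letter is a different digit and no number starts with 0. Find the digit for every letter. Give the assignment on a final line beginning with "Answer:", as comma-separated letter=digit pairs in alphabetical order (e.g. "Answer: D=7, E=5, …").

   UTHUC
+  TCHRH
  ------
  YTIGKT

Step 1. [col 1: C + H ≡ T (mod 10)] several values work for T in column 1 (C + H ≡ T (mod 10), carry-in 0); try T=6, so T=6.
Step 2. [col 1: C + H ≡ T (mod 10)] no forcing yet in column 1 (carry-in 0); C=4 is free and consistent — try it ⇒ C=4.
Step 3. [Y] the sum has 6 digits but both addends have 5; that extra leading digit Y is the final carry, namely 1 ⇒ Y=1.
Step 4. [col 1: C + H ≡ T (mod 10)] from column 1 (C=4, T=6, carry-in 0, digits 1,4,6 already taken and all letters distinct): H must equal 2. So H=2.
Step 5. [col 2: U + R ≡ K (mod 10)] R=8 is one option consistent with column 2 (U + R ≡ K (mod 10), carry-in 0) — take it. So R=8.
Step 6. [col 2: U + R ≡ K (mod 10)] no forcing yet in column 2 (carry-in 0); U=9 is free and consistent — try it, so U=9.
Step 7. [col 2: U + R ≡ K (mod 10)] from column 2 (U=9, R=8, carry-in 0, digits 1,2,4,6,8,9 already taken and all letters distinct): K must equal 7, so K=7.
Step 8. [col 3: H + H ≡ G (mod 10)] in column 3 we have H+H≡G with carry-in 1; given H=2 and digits 1,2,4,6,7,8,9 already taken and all letters distinct, that pins G to 5, so G=5.
Step 9. [col 4: T + C ≡ I (mod 10)] in column 4 we have T+C≡I with carry-in 0; given T=6, C=4 and digits 1,2,4,5,6,7,8,9 already taken and all letters distinct, that pins I to 0. So I=0.

Answer: C=4, G=5, H=2, I=0, K=7, R=8, T=6, U=9, Y=1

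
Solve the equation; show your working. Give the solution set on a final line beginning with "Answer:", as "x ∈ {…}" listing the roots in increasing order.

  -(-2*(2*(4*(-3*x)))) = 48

Step 1. [-(-2*(2*(4*(-3*x)))) = 48] leading − — multiply by −1 ⇒ neg: -2*(2*(4*(-3*x))) = -48.
Step 2. [-2*(2*(4*(-3*x))) = -48] leading coefficient -2: divide by -2, so div: 2*(4*(-3*x)) = 24.
Step 3. [2*(4*(-3*x)) = 24] LHS = 2·(…); ÷2 both sides. So div: 4*(-3*x) = 12.
Step 4. [4*(-3*x) = 12] 4 out front; divide by 4, so div: -3*x = 3.
Step 5. [-3*x = 3] -3 out front; divide by -3 ⇒ div: x = -1.

Answer: x ∈ {-1}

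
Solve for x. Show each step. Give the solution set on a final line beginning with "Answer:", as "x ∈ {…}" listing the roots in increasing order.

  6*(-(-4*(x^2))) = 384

Step 1. [6*(-(-4*(x^2))) = 384] 6·(inner) — divide through by 6 ⇒ div: -(-4*(x^2)) = 64.
Step 2. [-(-4*(x^2)) = 64] leading − — multiply by −1, so neg: -4*(x^2) = -64.
Step 3. [-4*(x^2) = -64] leading coefficient -4: divide by -4 ⇒ div: x^2 = 16.
Step 4. [x^2 = 16] √ both sides: 16 ≥ 0 gives two branches ⇒ sqrt: x = 4 or -4.

Answer: x ∈ {-4, 4}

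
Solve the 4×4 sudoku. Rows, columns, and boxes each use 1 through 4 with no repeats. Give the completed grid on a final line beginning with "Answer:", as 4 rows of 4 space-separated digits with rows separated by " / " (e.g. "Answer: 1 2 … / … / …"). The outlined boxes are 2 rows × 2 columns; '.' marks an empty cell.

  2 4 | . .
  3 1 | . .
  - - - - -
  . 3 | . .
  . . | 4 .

Step 1. [r4c4∈{1,2,3}] across row 4, 3 lands solely at r4c4 ⇒ r4c4=3.
Step 2. [r1c4∈{1}] r1c4 is down to just 1, so r1c4=1.
Step 3. [r3c4∈{2}] r3c4 has the single candidate 2. So r3c4=2.
Step 4. [r3c1∈{1,4}] 4 has one home in row 3: r3c1, so r3c1=4.
Step 5. [r1c3∈{3}] nothing but 3 survives at r1c3, so r1c3=3.
Step 6. [r2c3∈{2}] r2c3's peers cover all but 2, so r2c3=2.
Step 7. [r3c3∈{1}] r3c3 is down to just 1 ⇒ r3c3=1.
Step 8. [r4c2∈{2}] only 2 remains possible at r4c2 ⇒ r4c2=2.
Step 9. [r2c4∈{4}] r2c4 has the single candidate 4, so r2c4=4.
Step 10. [r4c1∈{1}] r4c1's peers cover all but 1. So r4c1=1.

Answer: 2 4 3 1 / 3 1 2 4 / 4 3 1 2 / 1 2 4 3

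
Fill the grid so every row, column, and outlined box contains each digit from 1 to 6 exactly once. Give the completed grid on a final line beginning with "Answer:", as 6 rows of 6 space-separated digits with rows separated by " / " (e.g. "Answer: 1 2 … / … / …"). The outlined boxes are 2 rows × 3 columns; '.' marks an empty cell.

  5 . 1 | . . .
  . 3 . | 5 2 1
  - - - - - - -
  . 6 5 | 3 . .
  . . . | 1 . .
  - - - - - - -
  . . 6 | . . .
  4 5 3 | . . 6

Step 1. [r4c3∈{2,4}] across col 3, 2 lands solely at r4c3, so r4c3=2.
Step 2. [r3c5∈{4}] only 4 remains possible at r3c5. So r3c5=4.
Step 3. [r5c1∈{1,2}] across col 1, 2 lands solely at r5c1. So r5c1=2.
Step 4. [r1c4∈{4,6}] in col 4, 6 fits only at r1c4, so r1c4=6.
Step 5. [r1c6∈{3,4}] 4 has one home in box 2: r1c6 ⇒ r1c6=4.
Step 6. [r5c6∈{3,5}] across col 6, 3 lands solely at r5c6 ⇒ r5c6=3.
Step 7. [r5c5∈{1,5}] r5c5 is the only open cell in row 5 admitting 5. So r5c5=5.
Step 8. [r4c5∈{6}] only 6 remains possible at r4c5. So r4c5=6.
Step 9. [r1c2∈{2}] r1c2 has the single candidate 2. So r1c2=2.
Step 10. [r6c4∈{2}] r6c4 has the single candidate 2 ⇒ r6c4=2.
Step 11. [r5c4∈{4}] only 4 remains possible at r5c4 ⇒ r5c4=4.
Step 12. [r2c1∈{6}] r2c1 is down to just 6, so r2c1=6.
Step 13. [r6c5∈{1}] r6c5 is down to just 1. So r6c5=1.
Step 14. [r5c2∈{1}] nothing but 1 survives at r5c2, so r5c2=1.
Step 15. [r4c6∈{5}] only 5 remains possible at r4c6. So r4c6=5.
Step 16. [r1c5∈{3}] only 3 remains possible at r1c5. So r1c5=3.
Step 17. [r4c2∈{4}] r4c2's peers cover all but 4 ⇒ r4c2=4.
Step 18. [r3c1∈{1}] r3c1's peers cover all but 1 ⇒ r3c1=1.
Step 19. [r4c1∈{3}] r4c1's peers cover all but 3 ⇒ r4c1=3.
Step 20. [r2c3∈{4}] r2c3's peers cover all but 4, so r2c3=4.
Step 21. [r3c6∈{2}] r3c6's peers cover all but 2 ⇒ r3c6=2.

Answer: 5 2 1 6 3 4 / 6 3 4 5 2 1 / 1 6 5 3 4 2 / 3 4 2 1 6 5 / 2 1 6 4 5 3 / 4 5 3 2 1 6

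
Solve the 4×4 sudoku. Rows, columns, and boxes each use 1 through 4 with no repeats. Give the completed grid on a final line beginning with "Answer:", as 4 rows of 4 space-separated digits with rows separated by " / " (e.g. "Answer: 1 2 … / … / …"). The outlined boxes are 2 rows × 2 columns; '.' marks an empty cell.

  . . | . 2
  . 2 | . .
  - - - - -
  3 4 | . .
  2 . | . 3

Step 1. [r2c4∈{1,4}] col 4 places 4 nowhere but r2c4. So r2c4=4.
Step 2. [r2c1∈{1}] only 1 remains possible at r2c1, so r2c1=1.
Step 3. [r1c3∈{1,3}] 1 has one home in row 1: r1c3 ⇒ r1c3=1.
Step 4. [r3c3∈{2}] r3c3 is down to just 2 ⇒ r3c3=2.
Step 5. [r4c3∈{4}] r4c3's peers cover all but 4, so r4c3=4.
Step 6. [r1c1∈{4}] r1c1 has the single candidate 4. So r1c1=4.
Step 7. [r3c4∈{1}] r3c4's peers cover all but 1 ⇒ r3c4=1.
Step 8. [r4c2∈{1}] r4c2's peers cover all but 1 ⇒ r4c2=1.
Step 9. [r1c2∈{3}] r1c2's peers cover all but 3 ⇒ r1c2=3.
Step 10. [r2c3∈{3}] r2c3 has the single candidate 3 ⇒ r2c3=3.

Answer: 4 3 1 2 / 1 2 3 4 / 3 4 2 1 / 2 1 4 3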